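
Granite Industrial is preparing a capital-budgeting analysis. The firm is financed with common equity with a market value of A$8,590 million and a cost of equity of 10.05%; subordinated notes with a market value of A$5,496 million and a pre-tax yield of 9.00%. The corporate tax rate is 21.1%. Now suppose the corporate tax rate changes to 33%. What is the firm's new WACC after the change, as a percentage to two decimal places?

8.48%

After the change:
Total capital V = 8590 + 5496 = 14086.
Equity: weight = 8590/14086 = 0.6098; cost = 10.05%.
Subordinated notes: weight = 5496/14086 = 0.3902; after-tax cost = 9% × (1 − 33%) = 6.0300%.
WACC = 0.6098 × 10.0500% + 0.3902 × 6.0300% = 8.4815%.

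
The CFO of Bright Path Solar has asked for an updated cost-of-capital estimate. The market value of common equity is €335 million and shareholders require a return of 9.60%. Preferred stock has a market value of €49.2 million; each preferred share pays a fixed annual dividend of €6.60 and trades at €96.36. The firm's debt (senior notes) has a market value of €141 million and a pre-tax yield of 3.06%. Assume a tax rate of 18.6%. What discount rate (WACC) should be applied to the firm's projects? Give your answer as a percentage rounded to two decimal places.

7.43%

Cost of preferred: Rp = 6.6 / 96.36 = 6.8493%.
Total capital V = 335 + 49.2 + 141 = 525.2.
Equity: weight = 335/525.2 = 0.6379; cost = 9.6%.
Preferred: weight = 49.2/525.2 = 0.0937; cost = 6.8493%.
Senior notes: weight = 141/525.2 = 0.2685; after-tax cost = 3.06% × (1 − 18.6%) = 2.4908%.
WACC = 0.6379 × 9.6000% + 0.0937 × 6.8493% + 0.2685 × 2.4908% = 7.4337%.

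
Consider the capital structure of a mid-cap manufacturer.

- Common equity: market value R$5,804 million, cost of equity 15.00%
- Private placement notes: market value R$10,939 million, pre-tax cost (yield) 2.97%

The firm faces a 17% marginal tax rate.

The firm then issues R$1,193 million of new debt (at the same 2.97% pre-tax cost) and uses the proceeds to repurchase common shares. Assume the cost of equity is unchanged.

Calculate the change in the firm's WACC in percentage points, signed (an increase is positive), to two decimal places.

Current WACC:
Total capital V = 5804 + 10939 = 16743.
Equity: weight = 5804/16743 = 0.3467; cost = 15%.
Private placement notes: weight = 10939/16743 = 0.6533; after-tax cost = 2.97% × (1 − 17%) = 2.4651%.
WACC = 0.3467 × 15.0000% + 0.6533 × 2.4651% = 6.8104%.
After the change:
Total capital V = 4611 + 12132 = 16743.
Equity: weight = 4611/16743 = 0.2754; cost = 15%.
Private placement notes: weight = 12132/16743 = 0.7246; after-tax cost = 2.97% × (1 − 17%) = 2.4651%.
WACC = 0.2754 × 15.0000% + 0.7246 × 2.4651% = 5.9172%.
Change in WACC = 5.9172% − 6.8104% = -0.8932 pp.

-0.89 pp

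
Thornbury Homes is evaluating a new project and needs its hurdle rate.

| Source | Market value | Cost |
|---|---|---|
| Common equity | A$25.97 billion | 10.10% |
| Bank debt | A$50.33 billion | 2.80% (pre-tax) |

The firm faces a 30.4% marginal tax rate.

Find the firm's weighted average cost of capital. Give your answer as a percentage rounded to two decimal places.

Total capital V = 25.97 + 50.33 = 76.3.
Equity: weight = 25.97/76.3 = 0.3404; cost = 10.1%.
Bank debt: weight = 50.33/76.3 = 0.6596; after-tax cost = 2.8% × (1 − 30.4%) = 1.9488%.
WACC = 0.3404 × 10.1000% + 0.6596 × 1.9488% = 4.7232%.

4.72%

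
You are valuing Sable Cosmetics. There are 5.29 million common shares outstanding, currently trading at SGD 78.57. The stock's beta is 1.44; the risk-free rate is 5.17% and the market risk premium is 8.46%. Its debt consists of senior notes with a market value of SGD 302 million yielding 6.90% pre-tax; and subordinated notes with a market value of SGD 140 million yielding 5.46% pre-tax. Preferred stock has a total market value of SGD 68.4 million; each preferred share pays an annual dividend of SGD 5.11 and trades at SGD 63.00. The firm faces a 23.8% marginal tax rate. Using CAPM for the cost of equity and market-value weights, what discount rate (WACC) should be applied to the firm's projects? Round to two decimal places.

Cost of equity via CAPM: Re = 5.17% + 1.44 × 8.46% = 17.3524%.
Cost of preferred: Rp = 5.11 / 63.0 = 8.1111%.
Market value of equity E = 78.57 × 5.29m = 415.6353m.
Total capital V = 415.6353 + 68.4 + 302 + 140 = 926.0353.
Equity: weight = 415.6353/926.0353 = 0.4488; cost = 17.3524%.
Preferred: weight = 68.4/926.0353 = 0.0739; cost = 8.1111%.
Senior notes: weight = 302/926.0353 = 0.3261; after-tax cost = 6.9% × (1 − 23.8%) = 5.2578%.
Subordinated notes: weight = 140/926.0353 = 0.1512; after-tax cost = 5.46% × (1 − 23.8%) = 4.1605%.
WACC = 0.4488 × 17.3524% + 0.0739 × 8.1111% + 0.3261 × 5.2578% + 0.1512 × 4.1605% = 10.7311%.

10.73%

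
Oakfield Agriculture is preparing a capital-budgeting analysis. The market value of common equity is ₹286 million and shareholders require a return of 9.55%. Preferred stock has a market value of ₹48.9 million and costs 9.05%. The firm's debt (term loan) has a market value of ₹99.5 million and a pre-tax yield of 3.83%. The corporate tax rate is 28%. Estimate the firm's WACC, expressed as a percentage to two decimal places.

Total capital V = 286 + 48.9 + 99.5 = 434.4.
Equity: weight = 286/434.4 = 0.6584; cost = 9.55%.
Preferred: weight = 48.9/434.4 = 0.1126; cost = 9.05%.
Term loan: weight = 99.5/434.4 = 0.2291; after-tax cost = 3.83% × (1 − 28%) = 2.7576%.
WACC = 0.6584 × 9.5500% + 0.1126 × 9.0500% + 0.2291 × 2.7576% = 7.9379%.

7.94%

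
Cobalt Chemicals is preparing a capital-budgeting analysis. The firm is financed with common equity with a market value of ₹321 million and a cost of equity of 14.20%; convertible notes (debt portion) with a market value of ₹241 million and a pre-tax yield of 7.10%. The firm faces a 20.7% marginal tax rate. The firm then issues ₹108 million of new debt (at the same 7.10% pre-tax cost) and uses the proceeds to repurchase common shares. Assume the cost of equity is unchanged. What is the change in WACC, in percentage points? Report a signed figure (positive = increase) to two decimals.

Current WACC:
Total capital V = 321 + 241 = 562.
Equity: weight = 321/562 = 0.5712; cost = 14.2%.
Convertible notes (debt portion): weight = 241/562 = 0.4288; after-tax cost = 7.1% × (1 − 20.7%) = 5.6303%.
WACC = 0.5712 × 14.2000% + 0.4288 × 5.6303% = 10.5251%.
After the change:
Total capital V = 213 + 349 = 562.
Equity: weight = 213/562 = 0.3790; cost = 14.2%.
Convertible notes (debt portion): weight = 349/562 = 0.6210; after-tax cost = 7.1% × (1 − 20.7%) = 5.6303%.
WACC = 0.3790 × 14.2000% + 0.6210 × 5.6303% = 8.8782%.
Change in WACC = 8.8782% − 10.5251% = -1.6468 pp.

-1.65 pp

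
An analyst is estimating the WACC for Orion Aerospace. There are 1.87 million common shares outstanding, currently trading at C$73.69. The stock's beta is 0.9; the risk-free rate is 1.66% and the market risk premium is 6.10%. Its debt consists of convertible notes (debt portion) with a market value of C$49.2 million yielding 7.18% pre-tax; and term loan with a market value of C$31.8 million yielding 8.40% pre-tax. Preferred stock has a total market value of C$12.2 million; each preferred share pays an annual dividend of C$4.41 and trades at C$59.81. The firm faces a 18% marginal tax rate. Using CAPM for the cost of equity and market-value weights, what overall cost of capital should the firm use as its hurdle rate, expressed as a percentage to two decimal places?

Cost of equity via CAPM: Re = 1.66% + 0.9 × 6.1% = 7.1500%.
Cost of preferred: Rp = 4.41 / 59.81 = 7.3733%.
Market value of equity E = 73.69 × 1.87m = 137.8003m.
Total capital V = 137.8003 + 12.2 + 49.2 + 31.8 = 231.0003.
Equity: weight = 137.8003/231.0003 = 0.5965; cost = 7.15%.
Preferred: weight = 12.2/231.0003 = 0.0528; cost = 7.3733%.
Convertible notes (debt portion): weight = 49.2/231.0003 = 0.2130; after-tax cost = 7.18% × (1 − 18%) = 5.8876%.
Term loan: weight = 31.8/231.0003 = 0.1377; after-tax cost = 8.4% × (1 − 18%) = 6.8880%.
WACC = 0.5965 × 7.1500% + 0.0528 × 7.3733% + 0.2130 × 5.8876% + 0.1377 × 6.8880% = 6.8569%.

6.86%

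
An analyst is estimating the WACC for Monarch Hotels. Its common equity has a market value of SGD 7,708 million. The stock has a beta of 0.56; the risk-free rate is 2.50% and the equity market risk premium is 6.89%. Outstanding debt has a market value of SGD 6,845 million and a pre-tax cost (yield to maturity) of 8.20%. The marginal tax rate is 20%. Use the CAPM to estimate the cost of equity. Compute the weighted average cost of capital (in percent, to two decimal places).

Cost of equity via CAPM: Re = 2.5% + 0.56 × 6.89% = 6.3584%.
Total capital V = 7708 + 6845 = 14553.
Equity: weight = 7708/14553 = 0.5297; cost = 6.3584%.
Debt: weight = 6845/14553 = 0.4703; after-tax cost = 8.2% × (1 − 20%) = 6.5600%.
WACC = 0.5297 × 6.3584% + 0.4703 × 6.5600% = 6.4532%.

6.45%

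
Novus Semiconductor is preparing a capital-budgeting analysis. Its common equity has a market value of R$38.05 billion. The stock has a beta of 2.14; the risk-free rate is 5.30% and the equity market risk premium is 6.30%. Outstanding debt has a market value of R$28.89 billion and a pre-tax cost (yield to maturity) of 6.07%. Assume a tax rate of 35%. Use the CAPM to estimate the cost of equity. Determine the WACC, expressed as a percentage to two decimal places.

Cost of equity via CAPM: Re = 5.3% + 2.14 × 6.3% = 18.7820%.
Total capital V = 38.05 + 28.89 = 66.94.
Equity: weight = 38.05/66.94 = 0.5684; cost = 18.782%.
Debt: weight = 28.89/66.94 = 0.4316; after-tax cost = 6.07% × (1 − 35%) = 3.9455%.
WACC = 0.5684 × 18.7820% + 0.4316 × 3.9455% = 12.3789%.

12.38%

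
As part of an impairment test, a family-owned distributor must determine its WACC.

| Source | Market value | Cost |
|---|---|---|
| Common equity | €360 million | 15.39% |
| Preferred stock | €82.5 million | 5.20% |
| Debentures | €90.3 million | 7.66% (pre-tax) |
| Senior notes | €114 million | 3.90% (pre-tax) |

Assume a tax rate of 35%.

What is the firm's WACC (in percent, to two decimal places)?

Total capital V = 360 + 82.5 + 90.3 + 114 = 646.8.
Equity: weight = 360/646.8 = 0.5566; cost = 15.39%.
Preferred: weight = 82.5/646.8 = 0.1276; cost = 5.2%.
Debentures: weight = 90.3/646.8 = 0.1396; after-tax cost = 7.66% × (1 − 35%) = 4.9790%.
Senior notes: weight = 114/646.8 = 0.1763; after-tax cost = 3.9% × (1 − 35%) = 2.5350%.
WACC = 0.5566 × 15.3900% + 0.1276 × 5.2000% + 0.1396 × 4.9790% + 0.1763 × 2.5350% = 10.3710%.

10.37%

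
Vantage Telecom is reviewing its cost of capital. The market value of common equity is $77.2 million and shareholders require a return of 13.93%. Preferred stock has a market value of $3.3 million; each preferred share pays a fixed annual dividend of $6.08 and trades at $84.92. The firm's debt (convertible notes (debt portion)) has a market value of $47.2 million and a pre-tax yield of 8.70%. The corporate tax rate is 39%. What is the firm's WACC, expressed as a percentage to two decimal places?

10.57%

Cost of preferred: Rp = 6.08 / 84.92 = 7.1597%.
Total capital V = 77.2 + 3.3 + 47.2 = 127.7.
Equity: weight = 77.2/127.7 = 0.6045; cost = 13.93%.
Preferred: weight = 3.3/127.7 = 0.0258; cost = 7.1597%.
Convertible notes (debt portion): weight = 47.2/127.7 = 0.3696; after-tax cost = 8.7% × (1 − 39%) = 5.3070%.
WACC = 0.6045 × 13.9300% + 0.0258 × 7.1597% + 0.3696 × 5.3070% = 10.5678%.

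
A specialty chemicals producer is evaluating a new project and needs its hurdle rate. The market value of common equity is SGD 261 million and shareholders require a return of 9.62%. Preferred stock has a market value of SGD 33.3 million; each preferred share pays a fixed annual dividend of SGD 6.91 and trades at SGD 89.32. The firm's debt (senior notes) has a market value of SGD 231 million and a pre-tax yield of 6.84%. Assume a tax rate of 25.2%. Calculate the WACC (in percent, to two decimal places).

7.52%

Cost of preferred: Rp = 6.91 / 89.32 = 7.7362%.
Total capital V = 261 + 33.3 + 231 = 525.3.
Equity: weight = 261/525.3 = 0.4969; cost = 9.62%.
Preferred: weight = 33.3/525.3 = 0.0634; cost = 7.7362%.
Senior notes: weight = 231/525.3 = 0.4397; after-tax cost = 6.84% × (1 − 25.2%) = 5.1163%.
WACC = 0.4969 × 9.6200% + 0.0634 × 7.7362% + 0.4397 × 5.1163% = 7.5201%.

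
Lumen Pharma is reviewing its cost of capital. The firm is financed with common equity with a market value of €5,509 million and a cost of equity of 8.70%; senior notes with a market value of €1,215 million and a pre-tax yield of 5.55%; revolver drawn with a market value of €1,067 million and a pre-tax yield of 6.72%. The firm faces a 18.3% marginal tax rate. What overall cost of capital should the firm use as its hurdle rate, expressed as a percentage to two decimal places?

7.61%

Total capital V = 5509 + 1215 + 1067 = 7791.
Equity: weight = 5509/7791 = 0.7071; cost = 8.7%.
Senior notes: weight = 1215/7791 = 0.1559; after-tax cost = 5.55% × (1 − 18.3%) = 4.5343%.
Revolver drawn: weight = 1067/7791 = 0.1370; after-tax cost = 6.72% × (1 − 18.3%) = 5.4902%.
WACC = 0.7071 × 8.7000% + 0.1559 × 4.5343% + 0.1370 × 5.4902% = 7.6108%.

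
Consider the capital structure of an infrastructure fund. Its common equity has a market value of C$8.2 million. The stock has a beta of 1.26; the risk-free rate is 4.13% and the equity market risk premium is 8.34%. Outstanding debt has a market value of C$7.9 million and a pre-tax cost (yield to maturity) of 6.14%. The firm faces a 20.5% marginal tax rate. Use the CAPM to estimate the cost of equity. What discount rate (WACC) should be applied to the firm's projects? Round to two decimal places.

Cost of equity via CAPM: Re = 4.13% + 1.26 × 8.34% = 14.6384%.
Total capital V = 8.2 + 7.9 = 16.1.
Equity: weight = 8.2/16.1 = 0.5093; cost = 14.6384%.
Debt: weight = 7.9/16.1 = 0.4907; after-tax cost = 6.14% × (1 − 20.5%) = 4.8813%.
WACC = 0.5093 × 14.6384% + 0.4907 × 4.8813% = 9.8508%.

9.85%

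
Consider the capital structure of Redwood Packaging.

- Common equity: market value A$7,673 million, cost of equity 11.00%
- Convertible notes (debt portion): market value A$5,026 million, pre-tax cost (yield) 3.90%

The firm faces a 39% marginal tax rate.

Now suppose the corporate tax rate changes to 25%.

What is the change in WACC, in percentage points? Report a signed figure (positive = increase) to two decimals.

Current WACC:
Total capital V = 7673 + 5026 = 12699.
Equity: weight = 7673/12699 = 0.6042; cost = 11%.
Convertible notes (debt portion): weight = 5026/12699 = 0.3958; after-tax cost = 3.9% × (1 − 39%) = 2.3790%.
WACC = 0.6042 × 11.0000% + 0.3958 × 2.3790% = 7.5880%.
After the change:
Total capital V = 7673 + 5026 = 12699.
Equity: weight = 7673/12699 = 0.6042; cost = 11%.
Convertible notes (debt portion): weight = 5026/12699 = 0.3958; after-tax cost = 3.9% × (1 − 25%) = 2.9250%.
WACC = 0.6042 × 11.0000% + 0.3958 × 2.9250% = 7.8041%.
Change in WACC = 7.8041% − 7.5880% = 0.2161 pp.

+0.22 pp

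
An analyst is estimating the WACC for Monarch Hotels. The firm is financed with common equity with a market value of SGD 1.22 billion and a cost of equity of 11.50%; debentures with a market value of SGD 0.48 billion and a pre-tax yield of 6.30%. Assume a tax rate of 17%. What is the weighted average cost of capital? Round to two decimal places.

Total capital V = 1.22 + 0.48 = 1.7.
Equity: weight = 1.22/1.7 = 0.7176; cost = 11.5%.
Debentures: weight = 0.48/1.7 = 0.2824; after-tax cost = 6.3% × (1 − 17%) = 5.2290%.
WACC = 0.7176 × 11.5000% + 0.2824 × 5.2290% = 9.7294%.

9.73%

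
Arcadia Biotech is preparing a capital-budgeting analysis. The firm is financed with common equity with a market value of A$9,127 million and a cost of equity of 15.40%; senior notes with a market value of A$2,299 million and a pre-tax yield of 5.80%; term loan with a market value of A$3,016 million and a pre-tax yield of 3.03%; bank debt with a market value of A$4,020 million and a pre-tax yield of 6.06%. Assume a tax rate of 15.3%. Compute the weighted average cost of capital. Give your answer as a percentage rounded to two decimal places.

Total capital V = 9127 + 2299 + 3016 + 4020 = 18462.
Equity: weight = 9127/18462 = 0.4944; cost = 15.4%.
Senior notes: weight = 2299/18462 = 0.1245; after-tax cost = 5.8% × (1 − 15.3%) = 4.9126%.
Term loan: weight = 3016/18462 = 0.1634; after-tax cost = 3.03% × (1 − 15.3%) = 2.5664%.
Bank debt: weight = 4020/18462 = 0.2177; after-tax cost = 6.06% × (1 − 15.3%) = 5.1328%.
WACC = 0.4944 × 15.4000% + 0.1245 × 4.9126% + 0.1634 × 2.5664% + 0.2177 × 5.1328% = 9.7619%.

9.76%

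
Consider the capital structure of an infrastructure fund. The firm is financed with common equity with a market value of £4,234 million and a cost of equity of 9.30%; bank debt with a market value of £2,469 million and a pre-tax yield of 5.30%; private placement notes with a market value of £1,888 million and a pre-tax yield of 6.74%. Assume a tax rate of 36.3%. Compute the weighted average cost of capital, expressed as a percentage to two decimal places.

Total capital V = 4234 + 2469 + 1888 = 8591.
Equity: weight = 4234/8591 = 0.4928; cost = 9.3%.
Bank debt: weight = 2469/8591 = 0.2874; after-tax cost = 5.3% × (1 − 36.3%) = 3.3761%.
Private placement notes: weight = 1888/8591 = 0.2198; after-tax cost = 6.74% × (1 − 36.3%) = 4.2934%.
WACC = 0.4928 × 9.3000% + 0.2874 × 3.3761% + 0.2198 × 4.2934% = 6.4972%.

6.50%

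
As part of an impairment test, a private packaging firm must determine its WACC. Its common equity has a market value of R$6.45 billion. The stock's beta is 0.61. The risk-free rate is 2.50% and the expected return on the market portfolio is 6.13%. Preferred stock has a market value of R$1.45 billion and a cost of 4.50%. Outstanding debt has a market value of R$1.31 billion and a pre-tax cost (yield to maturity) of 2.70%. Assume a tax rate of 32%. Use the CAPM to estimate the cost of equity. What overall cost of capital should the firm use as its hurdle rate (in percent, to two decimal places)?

Market risk premium = 6.13% − 2.5% = 3.63%.
Cost of equity via CAPM: Re = 2.5% + 0.61 × 3.63% = 4.7143%.
Total capital V = 6.45 + 1.45 + 1.31 = 9.21.
Equity: weight = 6.45/9.21 = 0.7003; cost = 4.7143%.
Preferred: weight = 1.45/9.21 = 0.1574; cost = 4.5%.
Debt: weight = 1.31/9.21 = 0.1422; after-tax cost = 2.7% × (1 − 32%) = 1.8360%.
WACC = 0.7003 × 4.7143% + 0.1574 × 4.5000% + 0.1422 × 1.8360% = 4.2712%.

4.27%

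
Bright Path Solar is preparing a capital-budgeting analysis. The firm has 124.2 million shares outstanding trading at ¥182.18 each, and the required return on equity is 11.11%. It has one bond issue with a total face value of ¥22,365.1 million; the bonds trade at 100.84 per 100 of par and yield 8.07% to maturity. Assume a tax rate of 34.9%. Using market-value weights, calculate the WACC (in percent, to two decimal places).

8.19%

Market value of equity E = 182.18 × 124.2m = 22626.756m. Market value of debt D = 22365.1m × 100.84/100 = 22552.96684m.
Total capital V = 22626.756 + 22552.96684 = 45179.72284.
Equity: weight = 22626.756/45179.72284 = 0.5008; cost = 11.11%.
Bonds outstanding: weight = 22552.96684/45179.72284 = 0.4992; after-tax cost = 8.07% × (1 − 34.9%) = 5.2536%.
WACC = 0.5008 × 11.1100% + 0.4992 × 5.2536% = 8.1866%.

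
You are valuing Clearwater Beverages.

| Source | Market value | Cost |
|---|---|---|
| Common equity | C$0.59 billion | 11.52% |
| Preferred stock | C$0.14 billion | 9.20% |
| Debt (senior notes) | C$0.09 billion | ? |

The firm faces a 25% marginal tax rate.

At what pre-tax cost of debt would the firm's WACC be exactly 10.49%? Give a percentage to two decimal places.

7.66%

Total capital V = 0.59 + 0.14 + 0.09 = 0.82.
Equity weight = 0.59/0.82 = 0.7195.
Preferred weight = 0.14/0.82 = 0.1707.
Senior notes weight = 0.09/0.82 = 0.1098.
Equity contribution = 0.7195 × 11.52% = 8.2888%.
Preferred contribution = 0.1707 × 9.2% = 1.5707%.
Remaining for debt = 10.49% − 9.8595% = 0.6305%.
Rd × (1 − 25%) × 0.1098 = 0.6305%  ⇒  Rd = 7.6593%.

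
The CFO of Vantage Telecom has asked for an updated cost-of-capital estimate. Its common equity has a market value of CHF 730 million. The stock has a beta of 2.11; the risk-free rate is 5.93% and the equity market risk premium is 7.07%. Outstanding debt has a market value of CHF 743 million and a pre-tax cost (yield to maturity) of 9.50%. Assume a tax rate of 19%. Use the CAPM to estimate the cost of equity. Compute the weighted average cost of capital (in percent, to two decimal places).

14.21%

Cost of equity via CAPM: Re = 5.93% + 2.11 × 7.07% = 20.8477%.
Total capital V = 730 + 743 = 1473.
Equity: weight = 730/1473 = 0.4956; cost = 20.8477%.
Debt: weight = 743/1473 = 0.5044; after-tax cost = 9.5% × (1 − 19%) = 7.6950%.
WACC = 0.4956 × 20.8477% + 0.5044 × 7.6950% = 14.2133%.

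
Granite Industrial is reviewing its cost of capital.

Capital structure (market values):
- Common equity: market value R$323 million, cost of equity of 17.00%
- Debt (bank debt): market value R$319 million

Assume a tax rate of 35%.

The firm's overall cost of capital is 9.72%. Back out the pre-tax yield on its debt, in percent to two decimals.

Total capital V = 323 + 319 = 642.
Equity weight = 323/642 = 0.5031.
Bank debt weight = 319/642 = 0.4969.
Equity contribution = 0.5031 × 17% = 8.5530%.
Remaining for debt = 9.72% − 8.5530% = 1.1670%.
Rd × (1 − 35%) × 0.4969 = 1.1670%  ⇒  Rd = 3.6134%.

3.61%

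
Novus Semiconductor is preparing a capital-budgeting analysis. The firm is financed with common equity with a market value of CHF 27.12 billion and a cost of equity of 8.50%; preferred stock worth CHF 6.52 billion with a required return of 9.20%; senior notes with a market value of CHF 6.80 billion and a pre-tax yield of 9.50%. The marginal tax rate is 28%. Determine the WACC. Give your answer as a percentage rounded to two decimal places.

8.33%

Total capital V = 27.12 + 6.52 + 6.8 = 40.44.
Equity: weight = 27.12/40.44 = 0.6706; cost = 8.5%.
Preferred: weight = 6.52/40.44 = 0.1612; cost = 9.2%.
Senior notes: weight = 6.8/40.44 = 0.1682; after-tax cost = 9.5% × (1 − 28%) = 6.8400%.
WACC = 0.6706 × 8.5000% + 0.1612 × 9.2000% + 0.1682 × 6.8400% = 8.3337%.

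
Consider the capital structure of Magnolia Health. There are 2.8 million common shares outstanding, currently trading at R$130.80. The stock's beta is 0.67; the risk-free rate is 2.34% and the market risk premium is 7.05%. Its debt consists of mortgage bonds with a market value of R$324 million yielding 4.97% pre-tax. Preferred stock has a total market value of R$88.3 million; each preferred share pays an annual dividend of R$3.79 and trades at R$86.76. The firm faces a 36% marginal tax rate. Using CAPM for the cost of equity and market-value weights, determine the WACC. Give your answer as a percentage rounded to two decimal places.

Cost of equity via CAPM: Re = 2.34% + 0.67 × 7.05% = 7.0635%.
Cost of preferred: Rp = 3.79 / 86.76 = 4.3684%.
Market value of equity E = 130.8 × 2.8m = 366.24m.
Total capital V = 366.24 + 88.3 + 324 = 778.54.
Equity: weight = 366.24/778.54 = 0.4704; cost = 7.0635%.
Preferred: weight = 88.3/778.54 = 0.1134; cost = 4.3684%.
Mortgage bonds: weight = 324/778.54 = 0.4162; after-tax cost = 4.97% × (1 − 36%) = 3.1808%.
WACC = 0.4704 × 7.0635% + 0.1134 × 4.3684% + 0.4162 × 3.1808% = 5.1420%.

5.14%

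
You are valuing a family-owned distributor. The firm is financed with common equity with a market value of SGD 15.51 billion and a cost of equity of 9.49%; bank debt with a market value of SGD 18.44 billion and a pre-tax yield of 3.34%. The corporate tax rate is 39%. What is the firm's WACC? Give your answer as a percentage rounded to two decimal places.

5.44%

Total capital V = 15.51 + 18.44 = 33.95.
Equity: weight = 15.51/33.95 = 0.4568; cost = 9.49%.
Bank debt: weight = 18.44/33.95 = 0.5432; after-tax cost = 3.34% × (1 − 39%) = 2.0374%.
WACC = 0.4568 × 9.4900% + 0.5432 × 2.0374% = 5.4421%.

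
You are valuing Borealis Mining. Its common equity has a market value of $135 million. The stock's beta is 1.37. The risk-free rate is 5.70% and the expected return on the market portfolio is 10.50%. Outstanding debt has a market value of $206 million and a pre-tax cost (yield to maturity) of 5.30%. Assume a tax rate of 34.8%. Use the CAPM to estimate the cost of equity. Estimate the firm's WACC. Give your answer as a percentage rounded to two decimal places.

Market risk premium = 10.5% − 5.7% = 4.8%.
Cost of equity via CAPM: Re = 5.7% + 1.37 × 4.8% = 12.2760%.
Total capital V = 135 + 206 = 341.
Equity: weight = 135/341 = 0.3959; cost = 12.276%.
Debt: weight = 206/341 = 0.6041; after-tax cost = 5.3% × (1 − 34.8%) = 3.4556%.
WACC = 0.3959 × 12.2760% + 0.6041 × 3.4556% = 6.9475%.

6.95%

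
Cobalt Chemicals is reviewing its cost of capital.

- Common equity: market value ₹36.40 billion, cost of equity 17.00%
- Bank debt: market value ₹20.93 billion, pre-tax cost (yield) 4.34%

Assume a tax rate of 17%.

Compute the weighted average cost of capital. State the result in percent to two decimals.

12.11%

Total capital V = 36.4 + 20.93 = 57.33.
Equity: weight = 36.4/57.33 = 0.6349; cost = 17%.
Bank debt: weight = 20.93/57.33 = 0.3651; after-tax cost = 4.34% × (1 − 17%) = 3.6022%.
WACC = 0.6349 × 17.0000% + 0.3651 × 3.6022% = 12.1087%.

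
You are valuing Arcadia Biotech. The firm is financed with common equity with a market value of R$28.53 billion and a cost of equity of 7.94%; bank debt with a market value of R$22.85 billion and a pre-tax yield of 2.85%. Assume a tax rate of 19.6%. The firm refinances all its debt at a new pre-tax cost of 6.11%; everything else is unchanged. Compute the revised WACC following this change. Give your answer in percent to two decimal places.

After the change:
Total capital V = 28.53 + 22.85 = 51.38.
Equity: weight = 28.53/51.38 = 0.5553; cost = 7.94%.
Bank debt: weight = 22.85/51.38 = 0.4447; after-tax cost = 6.11% × (1 − 19.6%) = 4.9124%.
WACC = 0.5553 × 7.9400% + 0.4447 × 4.9124% = 6.5936%.

6.59%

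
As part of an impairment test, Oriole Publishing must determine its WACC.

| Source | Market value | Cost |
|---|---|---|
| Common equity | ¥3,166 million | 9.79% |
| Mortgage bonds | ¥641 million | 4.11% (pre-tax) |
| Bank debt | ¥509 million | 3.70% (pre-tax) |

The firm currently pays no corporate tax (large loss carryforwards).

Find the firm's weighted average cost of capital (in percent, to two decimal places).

Total capital V = 3166 + 641 + 509 = 4316.
Equity: weight = 3166/4316 = 0.7335; cost = 9.79%.
Mortgage bonds: weight = 641/4316 = 0.1485; after-tax cost = 4.11% × (1 − 0%) = 4.1100%.
Bank debt: weight = 509/4316 = 0.1179; after-tax cost = 3.7% × (1 − 0%) = 3.7000%.
WACC = 0.7335 × 9.7900% + 0.1485 × 4.1100% + 0.1179 × 3.7000% = 8.2282%.

8.23%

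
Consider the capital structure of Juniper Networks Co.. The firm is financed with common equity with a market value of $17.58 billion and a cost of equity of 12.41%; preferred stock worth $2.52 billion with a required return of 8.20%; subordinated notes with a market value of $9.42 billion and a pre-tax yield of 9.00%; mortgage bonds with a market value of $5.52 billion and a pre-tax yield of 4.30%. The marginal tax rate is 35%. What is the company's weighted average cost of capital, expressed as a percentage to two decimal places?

8.83%

Total capital V = 17.58 + 2.52 + 9.42 + 5.52 = 35.04.
Equity: weight = 17.58/35.04 = 0.5017; cost = 12.41%.
Preferred: weight = 2.52/35.04 = 0.0719; cost = 8.2%.
Subordinated notes: weight = 9.42/35.04 = 0.2688; after-tax cost = 9% × (1 − 35%) = 5.8500%.
Mortgage bonds: weight = 5.52/35.04 = 0.1575; after-tax cost = 4.3% × (1 − 35%) = 2.7950%.
WACC = 0.5017 × 12.4100% + 0.0719 × 8.2000% + 0.2688 × 5.8500% + 0.1575 × 2.7950% = 8.8290%.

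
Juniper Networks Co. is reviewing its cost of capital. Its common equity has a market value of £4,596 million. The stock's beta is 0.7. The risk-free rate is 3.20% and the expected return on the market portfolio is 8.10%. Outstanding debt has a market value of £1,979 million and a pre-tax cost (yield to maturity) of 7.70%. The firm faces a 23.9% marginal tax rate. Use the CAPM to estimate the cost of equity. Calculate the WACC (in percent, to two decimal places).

6.40%

Market risk premium = 8.1% − 3.2% = 4.9%.
Cost of equity via CAPM: Re = 3.2% + 0.7 × 4.9% = 6.6300%.
Total capital V = 4596 + 1979 = 6575.
Equity: weight = 4596/6575 = 0.6990; cost = 6.63%.
Debt: weight = 1979/6575 = 0.3010; after-tax cost = 7.7% × (1 − 23.9%) = 5.8597%.
WACC = 0.6990 × 6.6300% + 0.3010 × 5.8597% = 6.3981%.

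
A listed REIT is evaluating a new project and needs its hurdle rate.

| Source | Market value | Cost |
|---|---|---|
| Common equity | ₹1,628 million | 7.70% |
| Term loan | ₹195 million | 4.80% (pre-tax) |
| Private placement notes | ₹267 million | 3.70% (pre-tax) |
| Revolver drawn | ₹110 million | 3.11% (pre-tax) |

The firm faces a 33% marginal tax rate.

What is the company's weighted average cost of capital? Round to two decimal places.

Total capital V = 1628 + 195 + 267 + 110 = 2200.
Equity: weight = 1628/2200 = 0.7400; cost = 7.7%.
Term loan: weight = 195/2200 = 0.0886; after-tax cost = 4.8% × (1 − 33%) = 3.2160%.
Private placement notes: weight = 267/2200 = 0.1214; after-tax cost = 3.7% × (1 − 33%) = 2.4790%.
Revolver drawn: weight = 110/2200 = 0.0500; after-tax cost = 3.11% × (1 − 33%) = 2.0837%.
WACC = 0.7400 × 7.7000% + 0.0886 × 3.2160% + 0.1214 × 2.4790% + 0.0500 × 2.0837% = 6.3881%.

6.39%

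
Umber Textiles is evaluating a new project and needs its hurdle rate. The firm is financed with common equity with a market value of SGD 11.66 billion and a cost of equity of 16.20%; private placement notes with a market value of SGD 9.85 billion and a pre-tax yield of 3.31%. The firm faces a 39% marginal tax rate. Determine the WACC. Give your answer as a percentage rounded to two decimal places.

9.71%

Total capital V = 11.66 + 9.85 = 21.51.
Equity: weight = 11.66/21.51 = 0.5421; cost = 16.2%.
Private placement notes: weight = 9.85/21.51 = 0.4579; after-tax cost = 3.31% × (1 − 39%) = 2.0191%.
WACC = 0.5421 × 16.2000% + 0.4579 × 2.0191% = 9.7062%.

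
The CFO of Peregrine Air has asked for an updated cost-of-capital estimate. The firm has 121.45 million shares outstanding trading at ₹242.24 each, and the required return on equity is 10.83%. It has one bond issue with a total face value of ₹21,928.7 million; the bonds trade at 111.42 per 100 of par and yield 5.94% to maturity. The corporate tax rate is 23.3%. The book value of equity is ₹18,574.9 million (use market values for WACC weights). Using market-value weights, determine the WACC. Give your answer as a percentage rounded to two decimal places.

7.98%

Market value of equity E = 242.24 × 121.45m = 29420.048m. Market value of debt D = 21928.7m × 111.42/100 = 24432.95754m.
Total capital V = 29420.048 + 24432.95754 = 53853.00554.
Equity: weight = 29420.048/53853.00554 = 0.5463; cost = 10.83%.
Bonds outstanding: weight = 24432.95754/53853.00554 = 0.4537; after-tax cost = 5.94% × (1 − 23.3%) = 4.5560%.
WACC = 0.5463 × 10.8300% + 0.4537 × 4.5560% = 7.9835%.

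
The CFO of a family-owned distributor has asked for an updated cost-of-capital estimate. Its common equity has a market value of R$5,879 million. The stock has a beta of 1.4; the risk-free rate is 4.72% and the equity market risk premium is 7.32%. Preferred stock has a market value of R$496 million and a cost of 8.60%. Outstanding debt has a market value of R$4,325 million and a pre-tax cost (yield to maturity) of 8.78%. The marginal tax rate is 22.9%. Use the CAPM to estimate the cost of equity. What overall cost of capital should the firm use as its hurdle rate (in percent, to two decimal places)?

Cost of equity via CAPM: Re = 4.72% + 1.4 × 7.32% = 14.9680%.
Total capital V = 5879 + 496 + 4325 = 10700.
Equity: weight = 5879/10700 = 0.5494; cost = 14.968%.
Preferred: weight = 496/10700 = 0.0464; cost = 8.6%.
Debt: weight = 4325/10700 = 0.4042; after-tax cost = 8.78% × (1 − 22.9%) = 6.7694%.
WACC = 0.5494 × 14.9680% + 0.0464 × 8.6000% + 0.4042 × 6.7694% = 11.3589%.

11.36%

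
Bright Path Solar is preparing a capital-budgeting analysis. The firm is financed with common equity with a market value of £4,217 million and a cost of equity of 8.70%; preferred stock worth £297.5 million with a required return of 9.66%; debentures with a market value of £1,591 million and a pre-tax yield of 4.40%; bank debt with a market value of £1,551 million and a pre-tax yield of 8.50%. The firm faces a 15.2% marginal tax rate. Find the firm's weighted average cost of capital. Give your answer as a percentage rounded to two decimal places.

7.40%

Total capital V = 4217 + 297.5 + 1591 + 1551 = 7656.5.
Equity: weight = 4217/7656.5 = 0.5508; cost = 8.7%.
Preferred: weight = 297.5/7656.5 = 0.0389; cost = 9.66%.
Debentures: weight = 1591/7656.5 = 0.2078; after-tax cost = 4.4% × (1 − 15.2%) = 3.7312%.
Bank debt: weight = 1551/7656.5 = 0.2026; after-tax cost = 8.5% × (1 − 15.2%) = 7.2080%.
WACC = 0.5508 × 8.7000% + 0.0389 × 9.6600% + 0.2078 × 3.7312% + 0.2026 × 7.2080% = 7.4026%.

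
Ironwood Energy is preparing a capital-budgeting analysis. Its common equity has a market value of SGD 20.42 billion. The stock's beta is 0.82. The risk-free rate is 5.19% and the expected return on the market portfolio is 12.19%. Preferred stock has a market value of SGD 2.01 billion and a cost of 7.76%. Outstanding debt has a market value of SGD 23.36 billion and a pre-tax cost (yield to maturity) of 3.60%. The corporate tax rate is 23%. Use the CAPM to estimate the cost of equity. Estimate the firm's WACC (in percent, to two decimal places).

Market risk premium = 12.19% − 5.19% = 7.0%.
Cost of equity via CAPM: Re = 5.19% + 0.82 × 7.0% = 10.9300%.
Total capital V = 20.42 + 2.01 + 23.36 = 45.79.
Equity: weight = 20.42/45.79 = 0.4459; cost = 10.93%.
Preferred: weight = 2.01/45.79 = 0.0439; cost = 7.76%.
Debt: weight = 23.36/45.79 = 0.5102; after-tax cost = 3.6% × (1 − 23%) = 2.7720%.
WACC = 0.4459 × 10.9300% + 0.0439 × 7.7600% + 0.5102 × 2.7720% = 6.6290%.

6.63%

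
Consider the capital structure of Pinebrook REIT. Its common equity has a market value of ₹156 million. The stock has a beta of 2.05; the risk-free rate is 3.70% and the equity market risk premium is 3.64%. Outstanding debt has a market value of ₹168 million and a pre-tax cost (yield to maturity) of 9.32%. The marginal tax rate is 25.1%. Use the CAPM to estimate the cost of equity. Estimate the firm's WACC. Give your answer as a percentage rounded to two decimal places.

8.99%

Cost of equity via CAPM: Re = 3.7% + 2.05 × 3.64% = 11.1620%.
Total capital V = 156 + 168 = 324.
Equity: weight = 156/324 = 0.4815; cost = 11.162%.
Debt: weight = 168/324 = 0.5185; after-tax cost = 9.32% × (1 − 25.1%) = 6.9807%.
WACC = 0.4815 × 11.1620% + 0.5185 × 6.9807% = 8.9939%.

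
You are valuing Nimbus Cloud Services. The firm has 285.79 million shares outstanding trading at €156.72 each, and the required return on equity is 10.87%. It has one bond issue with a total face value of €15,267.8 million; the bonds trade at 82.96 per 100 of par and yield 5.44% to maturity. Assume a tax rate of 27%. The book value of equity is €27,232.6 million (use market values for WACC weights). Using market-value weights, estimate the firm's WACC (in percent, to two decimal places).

9.35%

Market value of equity E = 156.72 × 285.79m = 44789.0088m. Market value of debt D = 15267.8m × 82.96/100 = 12666.16688m.
Total capital V = 44789.0088 + 12666.16688 = 57455.17568.
Equity: weight = 44789.0088/57455.17568 = 0.7795; cost = 10.87%.
Bonds outstanding: weight = 12666.16688/57455.17568 = 0.2205; after-tax cost = 5.44% × (1 − 27%) = 3.9712%.
WACC = 0.7795 × 10.8700% + 0.2205 × 3.9712% = 9.3491%.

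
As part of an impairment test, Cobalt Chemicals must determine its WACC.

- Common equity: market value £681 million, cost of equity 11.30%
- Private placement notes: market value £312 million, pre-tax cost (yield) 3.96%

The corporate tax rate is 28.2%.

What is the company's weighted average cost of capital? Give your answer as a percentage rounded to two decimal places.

Total capital V = 681 + 312 = 993.
Equity: weight = 681/993 = 0.6858; cost = 11.3%.
Private placement notes: weight = 312/993 = 0.3142; after-tax cost = 3.96% × (1 − 28.2%) = 2.8433%.
WACC = 0.6858 × 11.3000% + 0.3142 × 2.8433% = 8.6429%.

8.64%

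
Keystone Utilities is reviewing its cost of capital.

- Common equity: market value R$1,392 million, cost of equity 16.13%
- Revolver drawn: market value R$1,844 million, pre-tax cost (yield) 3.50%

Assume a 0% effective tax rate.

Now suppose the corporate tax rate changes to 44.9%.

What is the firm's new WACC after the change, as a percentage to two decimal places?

After the change:
Total capital V = 1392 + 1844 = 3236.
Equity: weight = 1392/3236 = 0.4302; cost = 16.13%.
Revolver drawn: weight = 1844/3236 = 0.5698; after-tax cost = 3.5% × (1 − 44.9%) = 1.9285%.
WACC = 0.4302 × 16.1300% + 0.5698 × 1.9285% = 8.0374%.

8.04%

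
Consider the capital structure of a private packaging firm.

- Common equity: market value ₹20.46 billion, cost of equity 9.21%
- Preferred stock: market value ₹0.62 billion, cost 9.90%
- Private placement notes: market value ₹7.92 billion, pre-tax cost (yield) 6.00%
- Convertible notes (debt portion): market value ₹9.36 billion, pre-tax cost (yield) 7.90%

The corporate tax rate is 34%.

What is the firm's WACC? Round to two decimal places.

7.16%

Total capital V = 20.46 + 0.62 + 7.92 + 9.36 = 38.36.
Equity: weight = 20.46/38.36 = 0.5334; cost = 9.21%.
Preferred: weight = 0.62/38.36 = 0.0162; cost = 9.9%.
Private placement notes: weight = 7.92/38.36 = 0.2065; after-tax cost = 6% × (1 − 34%) = 3.9600%.
Convertible notes (debt portion): weight = 9.36/38.36 = 0.2440; after-tax cost = 7.9% × (1 − 34%) = 5.2140%.
WACC = 0.5334 × 9.2100% + 0.0162 × 9.9000% + 0.2065 × 3.9600% + 0.2440 × 5.2140% = 7.1622%.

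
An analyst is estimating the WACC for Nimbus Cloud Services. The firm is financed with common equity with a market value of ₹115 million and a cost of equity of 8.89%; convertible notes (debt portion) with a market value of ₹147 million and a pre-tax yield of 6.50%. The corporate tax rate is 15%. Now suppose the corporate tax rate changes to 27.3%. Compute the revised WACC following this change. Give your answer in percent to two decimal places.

6.55%

After the change:
Total capital V = 115 + 147 = 262.
Equity: weight = 115/262 = 0.4389; cost = 8.89%.
Convertible notes (debt portion): weight = 147/262 = 0.5611; after-tax cost = 6.5% × (1 − 27.3%) = 4.7255%.
WACC = 0.4389 × 8.8900% + 0.5611 × 4.7255% = 6.5534%.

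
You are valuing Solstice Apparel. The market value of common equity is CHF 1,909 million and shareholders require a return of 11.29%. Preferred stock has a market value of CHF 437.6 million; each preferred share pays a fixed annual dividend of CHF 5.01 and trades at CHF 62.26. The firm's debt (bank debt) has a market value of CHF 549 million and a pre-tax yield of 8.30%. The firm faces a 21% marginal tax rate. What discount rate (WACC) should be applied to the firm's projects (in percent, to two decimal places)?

9.90%

Cost of preferred: Rp = 5.01 / 62.26 = 8.0469%.
Total capital V = 1909 + 437.6 + 549 = 2895.6.
Equity: weight = 1909/2895.6 = 0.6593; cost = 11.29%.
Preferred: weight = 437.6/2895.6 = 0.1511; cost = 8.0469%.
Bank debt: weight = 549/2895.6 = 0.1896; after-tax cost = 8.3% × (1 − 21%) = 6.5570%.
WACC = 0.6593 × 11.2900% + 0.1511 × 8.0469% + 0.1896 × 6.5570% = 9.9025%.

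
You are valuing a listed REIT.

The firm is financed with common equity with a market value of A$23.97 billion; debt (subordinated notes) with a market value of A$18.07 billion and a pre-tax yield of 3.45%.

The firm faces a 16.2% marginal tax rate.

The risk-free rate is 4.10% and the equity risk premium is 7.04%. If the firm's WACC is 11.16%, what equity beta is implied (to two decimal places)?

Total capital V = 23.97 + 18.07 = 42.04.
Equity weight = 23.97/42.04 = 0.5702.
Subordinated notes weight = 18.07/42.04 = 0.4298.
Debt contribution = 0.4298 × 3.45% × (1 − 16.2%) = 1.2427%.
Required equity contribution = 11.16% − 1.2427% = 9.9173%  ⇒  Re = 17.3936%.
CAPM: 17.3936% = 4.1% + β × 7.04%  ⇒  β = 1.8883.

1.89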